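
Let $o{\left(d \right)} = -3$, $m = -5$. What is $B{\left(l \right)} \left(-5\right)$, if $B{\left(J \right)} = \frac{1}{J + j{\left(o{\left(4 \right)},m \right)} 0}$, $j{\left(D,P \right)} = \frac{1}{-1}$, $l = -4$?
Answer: $\frac{5}{4} \approx 1.25$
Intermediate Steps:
$j{\left(D,P \right)} = -1$
$B{\left(J \right)} = \frac{1}{J}$ ($B{\left(J \right)} = \frac{1}{J - 0} = \frac{1}{J + 0} = \frac{1}{J}$)
$B{\left(l \right)} \left(-5\right) = \frac{1}{-4} \left(-5\right) = \left(- \frac{1}{4}\right) \left(-5\right) = \frac{5}{4}$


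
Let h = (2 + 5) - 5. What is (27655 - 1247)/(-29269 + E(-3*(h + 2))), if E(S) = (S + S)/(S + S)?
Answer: -6602/7317 ≈ -0.90228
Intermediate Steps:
h = 2 (h = 7 - 5 = 2)
E(S) = 1 (E(S) = (2*S)/((2*S)) = (2*S)*(1/(2*S)) = 1)
(27655 - 1247)/(-29269 + E(-3*(h + 2))) = (27655 - 1247)/(-29269 + 1) = 26408/(-29268) = 26408*(-1/29268) = -6602/7317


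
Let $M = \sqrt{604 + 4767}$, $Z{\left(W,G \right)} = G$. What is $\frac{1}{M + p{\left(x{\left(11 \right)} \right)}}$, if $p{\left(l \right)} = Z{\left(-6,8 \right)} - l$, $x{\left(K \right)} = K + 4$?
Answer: $\frac{7}{5322} + \frac{\sqrt{5371}}{5322} \approx 0.015086$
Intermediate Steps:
$x{\left(K \right)} = 4 + K$
$p{\left(l \right)} = 8 - l$
$M = \sqrt{5371} \approx 73.287$
$\frac{1}{M + p{\left(x{\left(11 \right)} \right)}} = \frac{1}{\sqrt{5371} + \left(8 - \left(4 + 11\right)\right)} = \frac{1}{\sqrt{5371} + \left(8 - 15\right)} = \frac{1}{\sqrt{5371} - 7} = \frac{1}{-7 + \sqrt{5371}}$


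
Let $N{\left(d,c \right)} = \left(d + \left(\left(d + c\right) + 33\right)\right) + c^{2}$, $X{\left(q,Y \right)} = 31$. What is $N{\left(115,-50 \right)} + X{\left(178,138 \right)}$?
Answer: $2744$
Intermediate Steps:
$N{\left(d,c \right)} = 33 + c + c^{2} + 2 d$ ($N{\left(d,c \right)} = \left(d + \left(\left(c + d\right) + 33\right)\right) + c^{2} = \left(d + \left(33 + c + d\right)\right) + c^{2} = \left(33 + c + 2 d\right) + c^{2} = 33 + c + c^{2} + 2 d$)
$N{\left(115,-50 \right)} + X{\left(178,138 \right)} = \left(33 - 50 + \left(-50\right)^{2} + 2 \cdot 115\right) + 31 = \left(33 - 50 + 2500 + 230\right) + 31 = 2713 + 31 = 2744$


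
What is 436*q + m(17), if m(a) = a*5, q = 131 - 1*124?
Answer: 3137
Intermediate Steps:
q = 7 (q = 131 - 124 = 7)
m(a) = 5*a
436*q + m(17) = 436*7 + 5*17 = 3052 + 85 = 3137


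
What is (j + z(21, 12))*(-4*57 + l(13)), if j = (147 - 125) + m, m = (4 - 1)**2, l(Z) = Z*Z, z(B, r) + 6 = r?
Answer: -2183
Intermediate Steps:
z(B, r) = -6 + r
l(Z) = Z**2
m = 9 (m = 3**2 = 9)
j = 31 (j = (147 - 125) + 9 = 22 + 9 = 31)
(j + z(21, 12))*(-4*57 + l(13)) = (31 + (-6 + 12))*(-4*57 + 13**2) = (31 + 6)*(-228 + 169) = 37*(-59) = -2183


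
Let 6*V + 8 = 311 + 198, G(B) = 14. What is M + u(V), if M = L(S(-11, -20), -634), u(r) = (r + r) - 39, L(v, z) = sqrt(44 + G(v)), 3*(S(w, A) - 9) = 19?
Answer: 128 + sqrt(58) ≈ 135.62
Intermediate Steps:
S(w, A) = 46/3 (S(w, A) = 9 + (1/3)*19 = 9 + 19/3 = 46/3)
V = 167/2 (V = -4/3 + (311 + 198)/6 = -4/3 + (1/6)*509 = -4/3 + 509/6 = 167/2 ≈ 83.500)
L(v, z) = sqrt(58) (L(v, z) = sqrt(44 + 14) = sqrt(58))
u(r) = -39 + 2*r (u(r) = 2*r - 39 = -39 + 2*r)
M = sqrt(58) ≈ 7.6158
M + u(V) = sqrt(58) + (-39 + 2*(167/2)) = sqrt(58) + (-39 + 167) = sqrt(58) + 128 = 128 + sqrt(58)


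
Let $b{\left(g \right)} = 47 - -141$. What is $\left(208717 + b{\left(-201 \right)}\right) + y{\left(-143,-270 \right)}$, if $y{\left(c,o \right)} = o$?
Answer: $208635$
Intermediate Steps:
$b{\left(g \right)} = 188$ ($b{\left(g \right)} = 47 + 141 = 188$)
$\left(208717 + b{\left(-201 \right)}\right) + y{\left(-143,-270 \right)} = \left(208717 + 188\right) - 270 = 208905 - 270 = 208635$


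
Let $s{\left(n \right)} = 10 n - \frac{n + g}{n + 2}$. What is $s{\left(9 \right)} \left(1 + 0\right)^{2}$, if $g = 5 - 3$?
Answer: $89$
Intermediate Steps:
$g = 2$
$s{\left(n \right)} = -1 + 10 n$ ($s{\left(n \right)} = 10 n - \frac{n + 2}{n + 2} = 10 n - \frac{2 + n}{2 + n} = 10 n - 1 = -1 + 10 n$)
$s{\left(9 \right)} \left(1 + 0\right)^{2} = \left(-1 + 10 \cdot 9\right) \left(1 + 0\right)^{2} = \left(-1 + 90\right) 1^{2} = 89 \cdot 1 = 89$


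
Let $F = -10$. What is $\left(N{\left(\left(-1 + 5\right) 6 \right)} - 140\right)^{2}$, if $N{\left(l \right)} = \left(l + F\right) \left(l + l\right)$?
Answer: $283024$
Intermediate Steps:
$N{\left(l \right)} = 2 l \left(-10 + l\right)$ ($N{\left(l \right)} = \left(l - 10\right) \left(l + l\right) = \left(-10 + l\right) 2 l = 2 l \left(-10 + l\right)$)
$\left(N{\left(\left(-1 + 5\right) 6 \right)} - 140\right)^{2} = \left(2 \left(-1 + 5\right) 6 \left(-10 + \left(-1 + 5\right) 6\right) - 140\right)^{2} = \left(2 \cdot 4 \cdot 6 \left(-10 + 4 \cdot 6\right) - 140\right)^{2} = \left(2 \cdot 24 \left(-10 + 24\right) - 140\right)^{2} = \left(2 \cdot 24 \cdot 14 - 140\right)^{2} = \left(672 - 140\right)^{2} = 532^{2} = 283024$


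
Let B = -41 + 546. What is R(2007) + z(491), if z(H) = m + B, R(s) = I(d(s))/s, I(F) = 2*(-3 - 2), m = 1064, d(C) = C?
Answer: 3148973/2007 ≈ 1569.0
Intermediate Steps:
B = 505
I(F) = -10 (I(F) = 2*(-5) = -10)
R(s) = -10/s
z(H) = 1569 (z(H) = 1064 + 505 = 1569)
R(2007) + z(491) = -10/2007 + 1569 = 3148973/2007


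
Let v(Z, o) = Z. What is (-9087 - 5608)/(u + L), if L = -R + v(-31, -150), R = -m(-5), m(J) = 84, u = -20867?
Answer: 14695/20814 ≈ 0.70602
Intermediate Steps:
R = -84 (R = -1*84 = -84)
L = 53 (L = -1*(-84) - 31 = 84 - 31 = 53)
(-9087 - 5608)/(u + L) = (-9087 - 5608)/(-20867 + 53) = -14695/(-20814) = -14695*(-1/20814) = 14695/20814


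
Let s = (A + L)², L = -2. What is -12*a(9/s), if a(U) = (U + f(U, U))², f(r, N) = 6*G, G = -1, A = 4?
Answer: -675/4 ≈ -168.75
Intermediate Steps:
s = 4 (s = (4 - 2)² = 2² = 4)
f(r, N) = -6 (f(r, N) = 6*(-1) = -6)
a(U) = (-6 + U)² (a(U) = (U - 6)² = (-6 + U)²)
-12*a(9/s) = -12*(-6 + 9/4)² = -12*(-15/4)² = -12*225/16 = -675/4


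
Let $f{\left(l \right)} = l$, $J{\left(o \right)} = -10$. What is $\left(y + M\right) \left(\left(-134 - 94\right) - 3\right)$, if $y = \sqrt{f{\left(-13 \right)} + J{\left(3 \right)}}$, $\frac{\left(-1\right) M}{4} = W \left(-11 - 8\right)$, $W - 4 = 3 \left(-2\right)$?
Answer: $35112 - 231 i \sqrt{23} \approx 35112.0 - 1107.8 i$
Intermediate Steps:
$W = -2$ ($W = 4 + 3 \left(-2\right) = 4 - 6 = -2$)
$M = -152$ ($M = - 4 \left(- 2 \left(-11 - 8\right)\right) = - 4 \left(\left(-2\right) \left(-19\right)\right) = \left(-4\right) 38 = -152$)
$y = i \sqrt{23}$ ($y = \sqrt{-13 - 10} = \sqrt{-23} = i \sqrt{23} \approx 4.7958 i$)
$\left(y + M\right) \left(\left(-134 - 94\right) - 3\right) = \left(i \sqrt{23} - 152\right) \left(\left(-134 - 94\right) - 3\right) = \left(-152 + i \sqrt{23}\right) \left(-228 - 3\right) = \left(-152 + i \sqrt{23}\right) \left(-231\right) = 35112 - 231 i \sqrt{23}$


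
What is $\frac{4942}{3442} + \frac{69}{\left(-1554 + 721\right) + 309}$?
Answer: $\frac{1176055}{901804} \approx 1.3041$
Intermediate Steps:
$\frac{4942}{3442} + \frac{69}{\left(-1554 + 721\right) + 309} = 4942 \cdot \frac{1}{3442} + \frac{69}{-833 + 309} = \frac{2471}{1721} + \frac{69}{-524} = \frac{2471}{1721} + 69 \left(- \frac{1}{524}\right) = \frac{2471}{1721} - \frac{69}{524} = \frac{1176055}{901804}$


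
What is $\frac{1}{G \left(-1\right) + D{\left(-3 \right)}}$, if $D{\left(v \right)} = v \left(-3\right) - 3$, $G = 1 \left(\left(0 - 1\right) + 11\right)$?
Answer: $- \frac{1}{4} \approx -0.25$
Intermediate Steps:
$G = 10$ ($G = 1 \left(-1 + 11\right) = 1 \cdot 10 = 10$)
$D{\left(v \right)} = -3 - 3 v$ ($D{\left(v \right)} = - 3 v - 3 = -3 - 3 v$)
$\frac{1}{G \left(-1\right) + D{\left(-3 \right)}} = \frac{1}{10 \left(-1\right) - -6} = \frac{1}{-10 + \left(-3 + 9\right)} = \frac{1}{-10 + 6} = \frac{1}{-4} = - \frac{1}{4}$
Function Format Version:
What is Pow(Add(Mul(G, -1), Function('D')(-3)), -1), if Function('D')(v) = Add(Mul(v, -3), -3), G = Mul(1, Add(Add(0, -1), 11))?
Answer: Rational(-1, 4) ≈ -0.25000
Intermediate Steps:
G = 10 (G = Mul(1, Add(-1, 11)) = Mul(1, 10) = 10)
Function('D')(v) = Add(-3, Mul(-3, v)) (Function('D')(v) = Add(Mul(-3, v), -3) = Add(-3, Mul(-3, v)))
Pow(Add(Mul(G, -1), Function('D')(-3)), -1) = Pow(Add(Mul(10, -1), Add(-3, Mul(-3, -3))), -1) = Pow(Add(-10, Add(-3, 9)), -1) = Pow(Add(-10, 6), -1) = Pow(-4, -1) = Rational(-1, 4)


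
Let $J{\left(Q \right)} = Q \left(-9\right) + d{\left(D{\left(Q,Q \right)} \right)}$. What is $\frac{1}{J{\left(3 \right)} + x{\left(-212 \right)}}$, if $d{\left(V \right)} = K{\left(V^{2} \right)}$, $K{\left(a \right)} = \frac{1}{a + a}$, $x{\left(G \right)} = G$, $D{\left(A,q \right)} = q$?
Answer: $- \frac{18}{4301} \approx -0.0041851$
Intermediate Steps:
$K{\left(a \right)} = \frac{1}{2 a}$
$d{\left(V \right)} = \frac{1}{2 V^{2}}$
$J{\left(Q \right)} = \frac{1}{2 Q^{2}} - 9 Q$ ($J{\left(Q \right)} = Q \left(-9\right) + \frac{1}{2 Q^{2}} = - 9 Q + \frac{1}{2 Q^{2}} = \frac{1}{2 Q^{2}} - 9 Q$)
$\frac{1}{J{\left(3 \right)} + x{\left(-212 \right)}} = \frac{1}{\left(\frac{1}{2 \cdot 9} - 27\right) - 212} = \frac{1}{\left(\frac{1}{2} \cdot \frac{1}{9} - 27\right) - 212} = \frac{1}{\left(\frac{1}{18} - 27\right) - 212} = \frac{1}{- \frac{485}{18} - 212} = \frac{1}{- \frac{4301}{18}} = - \frac{18}{4301}$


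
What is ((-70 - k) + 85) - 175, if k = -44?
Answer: -116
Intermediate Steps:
((-70 - k) + 85) - 175 = ((-70 - 1*(-44)) + 85) - 175 = ((-70 + 44) + 85) - 175 = (-26 + 85) - 175 = 59 - 175 = -116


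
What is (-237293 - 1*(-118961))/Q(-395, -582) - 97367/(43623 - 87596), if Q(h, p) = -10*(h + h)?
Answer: -1108553434/86846675 ≈ -12.764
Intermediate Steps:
Q(h, p) = -20*h
(-237293 - 1*(-118961))/Q(-395, -582) - 97367/(43623 - 87596) = (-237293 - 1*(-118961))/((-20*(-395))) - 97367/(43623 - 87596) = (-237293 + 118961)/7900 - 97367/(-43973) = -118332*1/7900 - 97367*(-1/43973) = -29583/1975 + 97367/43973 = -1108553434/86846675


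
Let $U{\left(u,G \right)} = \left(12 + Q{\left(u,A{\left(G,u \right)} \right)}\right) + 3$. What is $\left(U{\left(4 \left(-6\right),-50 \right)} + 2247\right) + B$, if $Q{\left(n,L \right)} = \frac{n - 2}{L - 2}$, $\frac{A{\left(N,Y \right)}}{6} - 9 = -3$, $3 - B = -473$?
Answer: $\frac{46533}{17} \approx 2737.2$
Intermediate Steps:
$B = 476$ ($B = 3 - -473 = 3 + 473 = 476$)
$A{\left(N,Y \right)} = 36$ ($A{\left(N,Y \right)} = 54 + 6 \left(-3\right) = 54 - 18 = 36$)
$Q{\left(n,L \right)} = \frac{-2 + n}{-2 + L}$
$U{\left(u,G \right)} = \frac{254}{17} + \frac{u}{34}$ ($U{\left(u,G \right)} = \left(12 + \frac{-2 + u}{-2 + 36}\right) + 3 = \left(12 + \frac{-2 + u}{34}\right) + 3 = \left(12 + \left(- \frac{1}{17} + \frac{u}{34}\right)\right) + 3 = \left(\frac{203}{17} + \frac{u}{34}\right) + 3 = \frac{254}{17} + \frac{u}{34}$)
$\left(U{\left(4 \left(-6\right),-50 \right)} + 2247\right) + B = \left(\left(\frac{254}{17} + \frac{4 \left(-6\right)}{34}\right) + 2247\right) + 476 = \left(\left(\frac{254}{17} + \frac{1}{34} \left(-24\right)\right) + 2247\right) + 476 = \left(\left(\frac{254}{17} - \frac{12}{17}\right) + 2247\right) + 476 = \left(\frac{242}{17} + 2247\right) + 476 = \frac{38441}{17} + 476 = \frac{46533}{17}$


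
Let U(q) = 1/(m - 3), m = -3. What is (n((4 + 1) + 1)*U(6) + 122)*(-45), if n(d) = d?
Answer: -5445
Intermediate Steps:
U(q) = -⅙ (U(q) = 1/(-3 - 3) = 1/(-6) = -⅙)
(n((4 + 1) + 1)*U(6) + 122)*(-45) = (((4 + 1) + 1)*(-⅙) + 122)*(-45) = ((5 + 1)*(-⅙) + 122)*(-45) = (6*(-⅙) + 122)*(-45) = (-1 + 122)*(-45) = 121*(-45) = -5445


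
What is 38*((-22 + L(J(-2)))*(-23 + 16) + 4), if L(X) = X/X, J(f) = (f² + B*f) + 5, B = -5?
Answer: 5738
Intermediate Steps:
J(f) = 5 + f² - 5*f (J(f) = (f² - 5*f) + 5 = 5 + f² - 5*f)
L(X) = 1
38*((-22 + L(J(-2)))*(-23 + 16) + 4) = 38*((-22 + 1)*(-23 + 16) + 4) = 38*(-21*(-7) + 4) = 38*(147 + 4) = 38*151 = 5738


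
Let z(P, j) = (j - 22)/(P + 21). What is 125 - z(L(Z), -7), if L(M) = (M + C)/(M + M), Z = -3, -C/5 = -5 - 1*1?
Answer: 4183/33 ≈ 126.76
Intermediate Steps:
C = 30 (C = -5*(-5 - 1*1) = -5*(-5 - 1) = -5*(-6) = 30)
L(M) = (30 + M)/(2*M) (L(M) = (M + 30)/(M + M) = (30 + M)/((2*M)) = (30 + M)*(1/(2*M)) = (30 + M)/(2*M))
z(P, j) = (-22 + j)/(21 + P)
125 - z(L(Z), -7) = 125 - (-22 - 7)/(21 + (½)*(30 - 3)/(-3)) = 125 - (-29)/(21 + (½)*(-⅓)*27) = 125 - (-29)/(21 - 9/2) = 125 - (-29)/33/2 = 125 - 2*(-29)/33 = 125 - 1*(-58/33) = 125 + 58/33 = 4183/33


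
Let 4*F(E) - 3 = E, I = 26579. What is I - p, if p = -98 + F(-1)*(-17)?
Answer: 53371/2 ≈ 26686.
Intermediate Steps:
F(E) = ¾ + E/4
p = -213/2 (p = -98 + (¾ + (¼)*(-1))*(-17) = -98 + (¾ - ¼)*(-17) = -98 + (½)*(-17) = -98 - 17/2 = -213/2 ≈ -106.50)
I - p = 26579 - 1*(-213/2) = 26579 + 213/2 = 53371/2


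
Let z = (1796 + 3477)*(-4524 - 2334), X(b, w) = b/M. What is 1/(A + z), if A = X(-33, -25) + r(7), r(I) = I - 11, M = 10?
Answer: -10/361622413 ≈ -2.7653e-8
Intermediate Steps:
r(I) = -11 + I
X(b, w) = b/10
z = -36162234 (z = 5273*(-6858) = -36162234)
A = -73/10 (A = (⅒)*(-33) + (-11 + 7) = -33/10 - 4 = -73/10 ≈ -7.3000)
1/(A + z) = 1/(-73/10 - 36162234) = 1/(-361622413/10) = -10/361622413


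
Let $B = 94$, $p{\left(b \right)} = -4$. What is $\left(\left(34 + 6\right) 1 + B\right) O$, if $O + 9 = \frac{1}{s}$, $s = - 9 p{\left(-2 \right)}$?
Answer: $- \frac{21641}{18} \approx -1202.3$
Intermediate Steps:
$s = 36$ ($s = \left(-9\right) \left(-4\right) = 36$)
$O = - \frac{323}{36}$ ($O = -9 + \frac{1}{36} = - \frac{323}{36} \approx -8.9722$)
$\left(\left(34 + 6\right) 1 + B\right) O = \left(\left(34 + 6\right) 1 + 94\right) \left(- \frac{323}{36}\right) = \left(40 \cdot 1 + 94\right) \left(- \frac{323}{36}\right) = \left(40 + 94\right) \left(- \frac{323}{36}\right) = 134 \left(- \frac{323}{36}\right) = - \frac{21641}{18}$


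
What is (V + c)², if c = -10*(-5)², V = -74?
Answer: 104976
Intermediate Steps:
c = -250 (c = -10*25 = -250)
(V + c)² = (-74 - 250)² = (-324)² = 104976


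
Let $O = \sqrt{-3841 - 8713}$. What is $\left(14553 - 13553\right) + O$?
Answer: $1000 + i \sqrt{12554} \approx 1000.0 + 112.04 i$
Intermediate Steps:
$O = i \sqrt{12554}$ ($O = \sqrt{-12554} = i \sqrt{12554} \approx 112.04 i$)
$\left(14553 - 13553\right) + O = \left(14553 - 13553\right) + i \sqrt{12554} = 1000 + i \sqrt{12554}$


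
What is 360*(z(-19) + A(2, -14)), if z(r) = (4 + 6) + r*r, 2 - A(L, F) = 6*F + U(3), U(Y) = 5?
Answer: 162720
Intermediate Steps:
A(L, F) = -3 - 6*F (A(L, F) = 2 - (6*F + 5) = 2 - (5 + 6*F) = 2 + (-5 - 6*F) = -3 - 6*F)
z(r) = 10 + r²
360*(z(-19) + A(2, -14)) = 360*((10 + (-19)²) + (-3 - 6*(-14))) = 360*((10 + 361) + (-3 + 84)) = 360*(371 + 81) = 360*452 = 162720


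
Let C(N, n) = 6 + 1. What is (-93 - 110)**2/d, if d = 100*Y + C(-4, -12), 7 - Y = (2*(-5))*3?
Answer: 41209/3707 ≈ 11.117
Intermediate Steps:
C(N, n) = 7
Y = 37 (Y = 7 - 2*(-5)*3 = 7 - (-10)*3 = 7 - 1*(-30) = 7 + 30 = 37)
d = 3707 (d = 100*37 + 7 = 3700 + 7 = 3707)
(-93 - 110)**2/d = (-93 - 110)**2/3707 = (-203)**2*(1/3707) = 41209*(1/3707) = 41209/3707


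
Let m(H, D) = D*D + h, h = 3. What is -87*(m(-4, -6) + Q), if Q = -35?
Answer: -348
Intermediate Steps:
m(H, D) = 3 + D**2 (m(H, D) = D*D + 3 = D**2 + 3 = 3 + D**2)
-87*(m(-4, -6) + Q) = -87*((3 + (-6)**2) - 35) = -87*((3 + 36) - 35) = -87*(39 - 35) = -87*4 = -348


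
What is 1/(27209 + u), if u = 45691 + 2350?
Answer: 1/75250 ≈ 1.3289e-5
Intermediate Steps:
u = 48041
1/(27209 + u) = 1/(27209 + 48041) = 1/75250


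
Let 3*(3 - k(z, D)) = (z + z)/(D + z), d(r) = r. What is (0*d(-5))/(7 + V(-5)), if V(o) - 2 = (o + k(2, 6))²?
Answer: 0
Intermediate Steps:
k(z, D) = 3 - 2*z/(3*(D + z)) (k(z, D) = 3 - (z + z)/(3*(D + z)) = 3 - 2*z/(3*(D + z)))
V(o) = 2 + (17/6 + o)² (V(o) = 2 + (o + (3*6 + (7/3)*2)/(6 + 2))² = 2 + (o + (18 + 14/3)/8)² = 2 + (o + (⅛)*(68/3))² = 2 + (o + 17/6)² = 2 + (17/6 + o)²)
(0*d(-5))/(7 + V(-5)) = (0*(-5))/(7 + (2 + (17 + 6*(-5))²/36)) = 0/(7 + (2 + (17 - 30)²/36)) = 0/(7 + (2 + (1/36)*(-13)²)) = 0/(7 + (2 + (1/36)*169)) = 0/(7 + (2 + 169/36)) = 0/(7 + 241/36) = 0/(493/36) = 0*(36/493) = 0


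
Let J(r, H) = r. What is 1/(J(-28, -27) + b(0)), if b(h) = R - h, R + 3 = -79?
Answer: -1/110 ≈ -0.0090909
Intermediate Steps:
R = -82 (R = -3 - 79 = -82)
b(h) = -82 - h
1/(J(-28, -27) + b(0)) = 1/(-28 + (-82 - 1*0)) = 1/(-28 + (-82 + 0)) = 1/(-28 - 82) = 1/(-110) = -1/110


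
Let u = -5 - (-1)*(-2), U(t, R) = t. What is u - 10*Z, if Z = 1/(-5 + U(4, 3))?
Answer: 3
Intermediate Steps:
u = -7 (u = -5 - 1*2 = -5 - 2 = -7)
Z = -1 (Z = 1/(-5 + 4) = 1/(-1) = -1)
u - 10*Z = -7 - 10*(-1) = -7 + 10 = 3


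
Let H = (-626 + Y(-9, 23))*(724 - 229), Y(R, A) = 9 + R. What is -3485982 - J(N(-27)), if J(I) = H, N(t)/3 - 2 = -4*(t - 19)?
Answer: -3176112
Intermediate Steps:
N(t) = 234 - 12*t (N(t) = 6 + 3*(-4*(t - 19)) = 6 + 3*(-4*(-19 + t)) = 6 + 3*(76 - 4*t) = 6 + (228 - 12*t) = 234 - 12*t)
H = -309870 (H = (-626 + (9 - 9))*(724 - 229) = (-626 + 0)*495 = -626*495 = -309870)
J(I) = -309870
-3485982 - J(N(-27)) = -3485982 - 1*(-309870) = -3485982 + 309870 = -3176112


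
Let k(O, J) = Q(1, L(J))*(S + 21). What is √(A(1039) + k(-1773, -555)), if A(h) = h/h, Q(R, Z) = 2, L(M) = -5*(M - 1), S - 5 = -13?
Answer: 3*√3 ≈ 5.1962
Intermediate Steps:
S = -8 (S = 5 - 13 = -8)
L(M) = 5 - 5*M (L(M) = -5*(-1 + M) = 5 - 5*M)
A(h) = 1
k(O, J) = 26 (k(O, J) = 2*(-8 + 21) = 2*13 = 26)
√(A(1039) + k(-1773, -555)) = √(1 + 26) = √27 = 3*√3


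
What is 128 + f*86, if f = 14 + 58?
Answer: 6320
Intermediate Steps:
f = 72
128 + f*86 = 128 + 72*86 = 128 + 6192 = 6320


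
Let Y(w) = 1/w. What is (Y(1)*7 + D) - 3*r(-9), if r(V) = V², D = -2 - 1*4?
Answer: -242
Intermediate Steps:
D = -6 (D = -2 - 4 = -6)
(Y(1)*7 + D) - 3*r(-9) = (7/1 - 6) - 3*(-9)² = (1*7 - 6) - 3*81 = (7 - 6) - 243 = 1 - 243 = -242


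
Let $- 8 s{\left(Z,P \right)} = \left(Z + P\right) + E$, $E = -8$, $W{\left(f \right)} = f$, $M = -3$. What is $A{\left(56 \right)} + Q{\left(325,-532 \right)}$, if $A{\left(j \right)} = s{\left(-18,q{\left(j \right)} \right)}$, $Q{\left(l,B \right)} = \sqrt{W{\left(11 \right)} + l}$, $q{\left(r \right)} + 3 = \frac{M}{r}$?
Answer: $\frac{1627}{448} + 4 \sqrt{21} \approx 21.962$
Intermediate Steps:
$q{\left(r \right)} = -3 - \frac{3}{r}$
$Q{\left(l,B \right)} = \sqrt{11 + l}$
$s{\left(Z,P \right)} = 1 - \frac{P}{8} - \frac{Z}{8}$ ($s{\left(Z,P \right)} = - \frac{\left(Z + P\right) - 8}{8} = - \frac{\left(P + Z\right) - 8}{8} = - \frac{-8 + P + Z}{8} = 1 - \frac{P}{8} - \frac{Z}{8}$)
$A{\left(j \right)} = \frac{29}{8} + \frac{3}{8 j}$ ($A{\left(j \right)} = 1 - \frac{-3 - \frac{3}{j}}{8} - - \frac{9}{4} = 1 + \left(\frac{3}{8} + \frac{3}{8 j}\right) + \frac{9}{4} = \frac{29}{8} + \frac{3}{8 j}$)
$A{\left(56 \right)} + Q{\left(325,-532 \right)} = \frac{3 + 29 \cdot 56}{8 \cdot 56} + \sqrt{11 + 325} = \frac{1}{8} \cdot \frac{1}{56} \left(3 + 1624\right) + \sqrt{336} = \frac{1}{8} \cdot \frac{1}{56} \cdot 1627 + 4 \sqrt{21} = \frac{1627}{448} + 4 \sqrt{21}$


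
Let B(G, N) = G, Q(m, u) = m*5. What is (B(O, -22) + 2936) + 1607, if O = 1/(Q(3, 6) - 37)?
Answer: 99945/22 ≈ 4543.0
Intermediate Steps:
Q(m, u) = 5*m
O = -1/22 (O = 1/(5*3 - 37) = 1/(15 - 37) = 1/(-22) = -1/22 ≈ -0.045455)
(B(O, -22) + 2936) + 1607 = (-1/22 + 2936) + 1607 = 64591/22 + 1607 = 99945/22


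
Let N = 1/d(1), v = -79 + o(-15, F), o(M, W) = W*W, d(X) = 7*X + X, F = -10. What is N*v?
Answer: 21/8 ≈ 2.6250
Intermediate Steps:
d(X) = 8*X
o(M, W) = W²
v = 21 (v = -79 + (-10)² = -79 + 100 = 21)
N = ⅛ (N = 1/(8*1) = 1/8 = ⅛ ≈ 0.12500)
N*v = (⅛)*21 = 21/8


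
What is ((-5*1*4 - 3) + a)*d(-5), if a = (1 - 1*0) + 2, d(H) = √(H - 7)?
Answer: -40*I*√3 ≈ -69.282*I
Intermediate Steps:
d(H) = √(-7 + H)
a = 3 (a = (1 + 0) + 2 = 1 + 2 = 3)
((-5*1*4 - 3) + a)*d(-5) = ((-5*1*4 - 3) + 3)*√(-7 - 5) = ((-5*4 - 3) + 3)*√(-12) = ((-20 - 3) + 3)*(2*I*√3) = (-23 + 3)*(2*I*√3) = -40*I*√3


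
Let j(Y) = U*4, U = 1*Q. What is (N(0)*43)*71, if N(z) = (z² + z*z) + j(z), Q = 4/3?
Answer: 48848/3 ≈ 16283.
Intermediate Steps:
Q = 4/3 (Q = 4*(⅓) = 4/3 ≈ 1.3333)
U = 4/3 (U = 1*(4/3) = 4/3 ≈ 1.3333)
j(Y) = 16/3 (j(Y) = (4/3)*4 = 16/3)
N(z) = 16/3 + 2*z² (N(z) = (z² + z*z) + 16/3 = (z² + z²) + 16/3 = 2*z² + 16/3 = 16/3 + 2*z²)
(N(0)*43)*71 = ((16/3 + 2*0²)*43)*71 = ((16/3 + 2*0)*43)*71 = ((16/3 + 0)*43)*71 = ((16/3)*43)*71 = (688/3)*71 = 48848/3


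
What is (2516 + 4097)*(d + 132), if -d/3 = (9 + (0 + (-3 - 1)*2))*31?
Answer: 257907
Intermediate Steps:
d = -93 (d = -3*(9 + (0 + (-3 - 1)*2))*31 = -3*(9 + (0 - 4*2))*31 = -3*(9 + (0 - 8))*31 = -3*(9 - 8)*31 = -3*31 = -93)
(2516 + 4097)*(d + 132) = (2516 + 4097)*(-93 + 132) = 6613*39 = 257907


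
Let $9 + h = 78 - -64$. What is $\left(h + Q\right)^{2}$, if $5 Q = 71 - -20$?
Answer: $\frac{571536}{25} \approx 22861.0$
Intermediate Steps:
$Q = \frac{91}{5}$ ($Q = \frac{71 - -20}{5} = \frac{71 + 20}{5} = \frac{1}{5} \cdot 91 = \frac{91}{5} \approx 18.2$)
$h = 133$ ($h = -9 + \left(78 - -64\right) = -9 + \left(78 + 64\right) = -9 + 142 = 133$)
$\left(h + Q\right)^{2} = \left(133 + \frac{91}{5}\right)^{2} = \left(\frac{756}{5}\right)^{2} = \frac{571536}{25}$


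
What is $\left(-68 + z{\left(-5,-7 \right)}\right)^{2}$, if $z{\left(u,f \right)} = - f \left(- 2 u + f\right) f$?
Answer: $46225$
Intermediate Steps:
$z{\left(u,f \right)} = - f^{2} \left(f - 2 u\right)$ ($z{\left(u,f \right)} = - f \left(f - 2 u\right) f = - f^{2} \left(f - 2 u\right)$)
$\left(-68 + z{\left(-5,-7 \right)}\right)^{2} = \left(-68 + \left(-7\right)^{2} \left(\left(-1\right) \left(-7\right) + 2 \left(-5\right)\right)\right)^{2} = \left(-68 + 49 \left(7 - 10\right)\right)^{2} = \left(-68 + 49 \left(-3\right)\right)^{2} = \left(-68 - 147\right)^{2} = \left(-215\right)^{2} = 46225$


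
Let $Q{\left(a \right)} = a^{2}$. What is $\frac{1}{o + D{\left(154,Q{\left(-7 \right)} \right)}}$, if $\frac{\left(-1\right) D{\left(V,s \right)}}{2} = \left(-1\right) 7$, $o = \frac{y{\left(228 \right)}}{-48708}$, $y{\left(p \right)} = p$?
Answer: $\frac{4059}{56807} \approx 0.071452$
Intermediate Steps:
$o = - \frac{19}{4059}$ ($o = \frac{228}{-48708} = 228 \left(- \frac{1}{48708}\right) = - \frac{19}{4059} \approx -0.004681$)
$D{\left(V,s \right)} = 14$ ($D{\left(V,s \right)} = - 2 \left(\left(-1\right) 7\right) = \left(-2\right) \left(-7\right) = 14$)
$\frac{1}{o + D{\left(154,Q{\left(-7 \right)} \right)}} = \frac{1}{- \frac{19}{4059} + 14} = \frac{1}{\frac{56807}{4059}} = \frac{4059}{56807}$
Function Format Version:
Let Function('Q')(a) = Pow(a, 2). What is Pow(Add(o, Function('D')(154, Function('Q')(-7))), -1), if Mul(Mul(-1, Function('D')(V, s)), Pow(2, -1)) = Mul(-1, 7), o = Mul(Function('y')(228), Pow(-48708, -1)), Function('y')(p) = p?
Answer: Rational(4059, 56807) ≈ 0.071452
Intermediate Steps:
o = Rational(-19, 4059) (o = Mul(228, Pow(-48708, -1)) = Mul(228, Rational(-1, 48708)) = Rational(-19, 4059) ≈ -0.0046810)
Function('D')(V, s) = 14 (Function('D')(V, s) = Mul(-2, Mul(-1, 7)) = Mul(-2, -7) = 14)
Pow(Add(o, Function('D')(154, Function('Q')(-7))), -1) = Pow(Add(Rational(-19, 4059), 14), -1) = Pow(Rational(56807, 4059), -1) = Rational(4059, 56807)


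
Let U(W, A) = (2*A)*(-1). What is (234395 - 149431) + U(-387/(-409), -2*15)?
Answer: 85024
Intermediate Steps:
U(W, A) = -2*A
(234395 - 149431) + U(-387/(-409), -2*15) = (234395 - 149431) - (-4)*15 = 84964 - 2*(-30) = 84964 + 60 = 85024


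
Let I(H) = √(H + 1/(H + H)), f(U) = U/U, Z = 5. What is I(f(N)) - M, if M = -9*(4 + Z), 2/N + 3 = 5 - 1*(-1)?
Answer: 81 + √6/2 ≈ 82.225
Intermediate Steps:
N = ⅔ (N = 2/(-3 + (5 - 1*(-1))) = 2/(-3 + (5 + 1)) = 2/(-3 + 6) = 2/3 = 2*(⅓) = ⅔ ≈ 0.66667)
f(U) = 1
I(H) = √(H + 1/(2*H))
M = -81 (M = -9*(4 + 5) = -9*9 = -81)
I(f(N)) - M = √(2/1 + 4*1)/2 - 1*(-81) = √(2*1 + 4)/2 + 81 = √(2 + 4)/2 + 81 = √6/2 + 81 = 81 + √6/2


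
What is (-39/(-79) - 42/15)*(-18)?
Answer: 16398/395 ≈ 41.514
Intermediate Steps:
(-39/(-79) - 42/15)*(-18) = (-39*(-1/79) - 42*1/15)*(-18) = (39/79 - 14/5)*(-18) = -911/395*(-18) = 16398/395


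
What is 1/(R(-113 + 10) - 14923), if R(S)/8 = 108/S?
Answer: -103/1537933 ≈ -6.6973e-5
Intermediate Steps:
R(S) = 864/S (R(S) = 8*(108/S) = 864/S)
1/(R(-113 + 10) - 14923) = 1/(864/(-113 + 10) - 14923) = 1/(864/(-103) - 14923) = 1/(864*(-1/103) - 14923) = 1/(-864/103 - 14923) = 1/(-1537933/103) = -103/1537933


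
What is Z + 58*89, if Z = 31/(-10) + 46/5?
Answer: 51681/10 ≈ 5168.1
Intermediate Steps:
Z = 61/10 (Z = 31*(-⅒) + 46*(⅕) = -31/10 + 46/5 = 61/10 ≈ 6.1000)
Z + 58*89 = 61/10 + 58*89 = 61/10 + 5162 = 51681/10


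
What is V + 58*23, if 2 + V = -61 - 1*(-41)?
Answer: 1312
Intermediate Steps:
V = -22 (V = -2 + (-61 - 1*(-41)) = -2 + (-61 + 41) = -2 - 20 = -22)
V + 58*23 = -22 + 58*23 = -22 + 1334 = 1312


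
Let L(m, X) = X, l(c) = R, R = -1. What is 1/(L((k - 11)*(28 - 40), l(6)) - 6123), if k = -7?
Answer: -1/6124 ≈ -0.00016329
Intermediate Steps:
l(c) = -1
1/(L((k - 11)*(28 - 40), l(6)) - 6123) = 1/(-1 - 6123) = 1/(-6124) = -1/6124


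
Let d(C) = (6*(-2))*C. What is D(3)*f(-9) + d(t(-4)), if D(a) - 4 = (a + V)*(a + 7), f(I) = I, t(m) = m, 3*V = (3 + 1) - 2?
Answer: -318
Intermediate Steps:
V = ⅔ (V = ((3 + 1) - 2)/3 = (4 - 2)/3 = (⅓)*2 = ⅔ ≈ 0.66667)
D(a) = 4 + (7 + a)*(⅔ + a) (D(a) = 4 + (a + ⅔)*(a + 7) = 4 + (⅔ + a)*(7 + a) = 4 + (7 + a)*(⅔ + a))
d(C) = -12*C
D(3)*f(-9) + d(t(-4)) = (26/3 + 3² + (23/3)*3)*(-9) - 12*(-4) = (26/3 + 9 + 23)*(-9) + 48 = (122/3)*(-9) + 48 = -366 + 48 = -318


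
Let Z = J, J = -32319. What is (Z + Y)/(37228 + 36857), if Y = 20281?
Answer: -12038/74085 ≈ -0.16249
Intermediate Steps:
Z = -32319
(Z + Y)/(37228 + 36857) = (-32319 + 20281)/(37228 + 36857) = -12038/74085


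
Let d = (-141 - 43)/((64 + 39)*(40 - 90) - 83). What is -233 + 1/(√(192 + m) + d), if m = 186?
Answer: -1205918471905/5175613693 + 82152867*√42/10351227386 ≈ -232.95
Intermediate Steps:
d = 184/5233 (d = -184/(103*(-50) - 83) = -184/(-5150 - 83) = -184/(-5233) = -184*(-1/5233) = 184/5233 ≈ 0.035161)
-233 + 1/(√(192 + m) + d) = -233 + 1/(√(192 + 186) + 184/5233) = -233 + 1/(√378 + 184/5233) = -233 + 1/(3*√42 + 184/5233) = -233 + 1/(184/5233 + 3*√42)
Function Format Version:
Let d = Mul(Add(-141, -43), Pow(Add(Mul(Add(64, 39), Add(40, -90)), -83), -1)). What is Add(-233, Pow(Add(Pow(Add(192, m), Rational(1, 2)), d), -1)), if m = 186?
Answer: Add(Rational(-1205918471905, 5175613693), Mul(Rational(82152867, 10351227386), Pow(42, Rational(1, 2)))) ≈ -232.95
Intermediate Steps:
d = Rational(184, 5233) (d = Mul(-184, Pow(Add(Mul(103, -50), -83), -1)) = Mul(-184, Pow(Add(-5150, -83), -1)) = Mul(-184, Pow(-5233, -1)) = Mul(-184, Rational(-1, 5233)) = Rational(184, 5233) ≈ 0.035161)
Add(-233, Pow(Add(Pow(Add(192, m), Rational(1, 2)), d), -1)) = Add(-233, Pow(Add(Pow(Add(192, 186), Rational(1, 2)), Rational(184, 5233)), -1)) = Add(-233, Pow(Add(Pow(378, Rational(1, 2)), Rational(184, 5233)), -1)) = Add(-233, Pow(Add(Mul(3, Pow(42, Rational(1, 2))), Rational(184, 5233)), -1)) = Add(-233, Pow(Add(Rational(184, 5233), Mul(3, Pow(42, Rational(1, 2)))), -1))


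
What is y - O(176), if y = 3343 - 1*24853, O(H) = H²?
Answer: -52486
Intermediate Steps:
y = -21510 (y = 3343 - 24853 = -21510)
y - O(176) = -21510 - 1*176² = -21510 - 1*30976 = -21510 - 30976 = -52486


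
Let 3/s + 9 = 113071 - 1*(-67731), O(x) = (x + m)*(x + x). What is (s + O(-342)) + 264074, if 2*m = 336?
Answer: 69259990373/180793 ≈ 3.8309e+5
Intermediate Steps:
m = 168 (m = (½)*336 = 168)
O(x) = 2*x*(168 + x) (O(x) = (x + 168)*(x + x) = (168 + x)*(2*x) = 2*x*(168 + x))
s = 3/180793 (s = 3/(-9 + (113071 - 1*(-67731))) = 3/(-9 + (113071 + 67731)) = 3/(-9 + 180802) = 3/180793 ≈ 1.6594e-5)
(s + O(-342)) + 264074 = (3/180793 + 2*(-342)*(168 - 342)) + 264074 = (3/180793 + 2*(-342)*(-174)) + 264074 = (3/180793 + 119016) + 264074 = 21517259691/180793 + 264074 = 69259990373/180793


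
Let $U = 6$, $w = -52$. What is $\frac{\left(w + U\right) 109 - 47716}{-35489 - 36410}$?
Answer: $\frac{52730}{71899} \approx 0.73339$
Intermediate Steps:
$\frac{\left(w + U\right) 109 - 47716}{-35489 - 36410} = \frac{\left(-52 + 6\right) 109 - 47716}{-35489 - 36410} = \frac{\left(-46\right) 109 - 47716}{-71899} = \left(-5014 - 47716\right) \left(- \frac{1}{71899}\right) = \left(-52730\right) \left(- \frac{1}{71899}\right) = \frac{52730}{71899}$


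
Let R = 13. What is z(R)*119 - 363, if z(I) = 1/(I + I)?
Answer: -9319/26 ≈ -358.42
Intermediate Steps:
z(I) = 1/(2*I)
z(R)*119 - 363 = ((½)/13)*119 - 363 = ((½)*(1/13))*119 - 363 = (1/26)*119 - 363 = 119/26 - 363 = -9319/26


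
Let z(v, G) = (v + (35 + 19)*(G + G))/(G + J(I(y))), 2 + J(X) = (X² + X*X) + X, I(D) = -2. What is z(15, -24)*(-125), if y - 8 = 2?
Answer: -64425/4 ≈ -16106.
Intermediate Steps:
y = 10 (y = 8 + 2 = 10)
J(X) = -2 + X + 2*X² (J(X) = -2 + ((X² + X*X) + X) = -2 + ((X² + X²) + X) = -2 + (2*X² + X) = -2 + (X + 2*X²) = -2 + X + 2*X²)
z(v, G) = (v + 108*G)/(4 + G) (z(v, G) = (v + (35 + 19)*(G + G))/(G + (-2 - 2 + 2*(-2)²)) = (v + 54*(2*G))/(G + (-2 - 2 + 2*4)) = (v + 108*G)/(G + (-2 - 2 + 8)) = (v + 108*G)/(G + 4) = (v + 108*G)/(4 + G))
z(15, -24)*(-125) = ((15 + 108*(-24))/(4 - 24))*(-125) = ((15 - 2592)/(-20))*(-125) = -1/20*(-2577)*(-125) = (2577/20)*(-125) = -64425/4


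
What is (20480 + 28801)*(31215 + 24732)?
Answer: 2757124107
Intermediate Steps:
(20480 + 28801)*(31215 + 24732) = 49281*55947 = 2757124107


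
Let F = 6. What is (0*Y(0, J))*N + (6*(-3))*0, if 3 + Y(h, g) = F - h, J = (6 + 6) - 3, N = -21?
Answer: 0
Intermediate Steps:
J = 9 (J = 12 - 3 = 9)
Y(h, g) = 3 - h (Y(h, g) = -3 + (6 - h) = 3 - h)
(0*Y(0, J))*N + (6*(-3))*0 = (0*(3 - 1*0))*(-21) + (6*(-3))*0 = (0*(3 + 0))*(-21) - 18*0 = (0*3)*(-21) + 0 = 0*(-21) + 0 = 0 + 0 = 0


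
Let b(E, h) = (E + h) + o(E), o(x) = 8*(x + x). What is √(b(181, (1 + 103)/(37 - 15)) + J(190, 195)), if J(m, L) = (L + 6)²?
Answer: √5261410/11 ≈ 208.53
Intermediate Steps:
J(m, L) = (6 + L)²
o(x) = 16*x (o(x) = 8*(2*x) = 16*x)
b(E, h) = h + 17*E (b(E, h) = (E + h) + 16*E = h + 17*E)
√(b(181, (1 + 103)/(37 - 15)) + J(190, 195)) = √(((1 + 103)/(37 - 15) + 17*181) + (6 + 195)²) = √((104/22 + 3077) + 201²) = √((104*(1/22) + 3077) + 40401) = √((52/11 + 3077) + 40401) = √(33899/11 + 40401) = √(478310/11) = √5261410/11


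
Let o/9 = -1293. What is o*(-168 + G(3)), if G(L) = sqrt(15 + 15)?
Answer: 1955016 - 11637*sqrt(30) ≈ 1.8913e+6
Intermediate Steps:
o = -11637 (o = 9*(-1293) = -11637)
G(L) = sqrt(30)
o*(-168 + G(3)) = -11637*(-168 + sqrt(30)) = 1955016 - 11637*sqrt(30)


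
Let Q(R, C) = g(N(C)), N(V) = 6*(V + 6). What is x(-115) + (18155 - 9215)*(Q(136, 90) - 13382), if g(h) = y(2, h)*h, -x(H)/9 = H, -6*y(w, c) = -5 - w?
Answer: -113626365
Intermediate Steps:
y(w, c) = 5/6 + w/6 (y(w, c) = -(-5 - w)/6 = 5/6 + w/6)
N(V) = 36 + 6*V (N(V) = 6*(6 + V) = 36 + 6*V)
x(H) = -9*H
g(h) = 7*h/6 (g(h) = (5/6 + (1/6)*2)*h = (5/6 + 1/3)*h = 7*h/6)
Q(R, C) = 42 + 7*C (Q(R, C) = 7*(36 + 6*C)/6 = 42 + 7*C)
x(-115) + (18155 - 9215)*(Q(136, 90) - 13382) = -9*(-115) + (18155 - 9215)*((42 + 7*90) - 13382) = 1035 + 8940*((42 + 630) - 13382) = 1035 + 8940*(672 - 13382) = 1035 + 8940*(-12710) = 1035 - 113627400 = -113626365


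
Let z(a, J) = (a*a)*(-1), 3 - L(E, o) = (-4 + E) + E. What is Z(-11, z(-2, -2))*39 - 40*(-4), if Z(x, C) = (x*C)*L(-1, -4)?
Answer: 15604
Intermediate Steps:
L(E, o) = 7 - 2*E (L(E, o) = 3 - ((-4 + E) + E) = 3 - (-4 + 2*E) = 3 + (4 - 2*E) = 7 - 2*E)
z(a, J) = -a**2 (z(a, J) = a**2*(-1) = -a**2)
Z(x, C) = 9*C*x (Z(x, C) = (x*C)*(7 - 2*(-1)) = (C*x)*(7 + 2) = (C*x)*9 = 9*C*x)
Z(-11, z(-2, -2))*39 - 40*(-4) = (9*(-1*(-2)**2)*(-11))*39 - 40*(-4) = (9*(-1*4)*(-11))*39 + 160 = (9*(-4)*(-11))*39 + 160 = 396*39 + 160 = 15444 + 160 = 15604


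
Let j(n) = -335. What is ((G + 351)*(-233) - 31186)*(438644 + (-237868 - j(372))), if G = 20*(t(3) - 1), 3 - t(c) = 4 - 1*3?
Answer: -23656485819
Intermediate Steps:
t(c) = 2 (t(c) = 3 - (4 - 1*3) = 3 - (4 - 3) = 3 - 1*1 = 3 - 1 = 2)
G = 20 (G = 20*(2 - 1) = 20*1 = 20)
((G + 351)*(-233) - 31186)*(438644 + (-237868 - j(372))) = ((20 + 351)*(-233) - 31186)*(438644 + (-237868 - 1*(-335))) = (371*(-233) - 31186)*(438644 + (-237868 + 335)) = (-86443 - 31186)*(438644 - 237533) = -117629*201111 = -23656485819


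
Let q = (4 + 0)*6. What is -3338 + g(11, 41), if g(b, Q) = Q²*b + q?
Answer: 15177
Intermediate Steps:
q = 24 (q = 4*6 = 24)
g(b, Q) = 24 + b*Q² (g(b, Q) = Q²*b + 24 = b*Q² + 24 = 24 + b*Q²)
-3338 + g(11, 41) = -3338 + (24 + 11*41²) = -3338 + (24 + 11*1681) = -3338 + (24 + 18491) = -3338 + 18515 = 15177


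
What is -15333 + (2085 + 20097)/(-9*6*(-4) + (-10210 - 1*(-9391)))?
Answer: -3089327/201 ≈ -15370.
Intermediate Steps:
-15333 + (2085 + 20097)/(-9*6*(-4) + (-10210 - 1*(-9391))) = -15333 + 22182/(-54*(-4) + (-10210 + 9391)) = -15333 + 22182/(216 - 819) = -15333 + 22182/(-603) = -15333 + 22182*(-1/603) = -15333 - 7394/201 = -3089327/201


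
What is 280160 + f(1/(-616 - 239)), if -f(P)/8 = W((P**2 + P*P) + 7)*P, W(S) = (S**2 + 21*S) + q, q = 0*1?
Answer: 128008717140319254032/456909905784375 ≈ 2.8016e+5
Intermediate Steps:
q = 0
W(S) = S**2 + 21*S (W(S) = (S**2 + 21*S) + 0 = S**2 + 21*S)
f(P) = -8*P*(7 + 2*P**2)*(28 + 2*P**2) (f(P) = -8*((P**2 + P*P) + 7)*(21 + ((P**2 + P*P) + 7))*P = -8*((P**2 + P**2) + 7)*(21 + ((P**2 + P**2) + 7))*P = -8*(2*P**2 + 7)*(21 + (2*P**2 + 7))*P = -8*(7 + 2*P**2)*(21 + (7 + 2*P**2))*P = -8*(7 + 2*P**2)*(28 + 2*P**2)*P = -8*P*(7 + 2*P**2)*(28 + 2*P**2))
280160 + f(1/(-616 - 239)) = 280160 + (-1568/(-616 - 239) - 560/(-616 - 239)**3 - 32/(-616 - 239)**5) = 280160 + (-1568/(-855) - 560*(1/(-855))**3 - 32*(1/(-855))**5) = 280160 + (-1568*(-1/855) - 560*(-1/855)**3 - 32*(-1/855)**5) = 280160 + (1568/855 - 560*(-1/625026375) - 32*(-1/456909905784375)) = 280160 + (1568/855 + 112/125005275 + 32/456909905784375) = 280160 + 837935768754032/456909905784375 = 128008717140319254032/456909905784375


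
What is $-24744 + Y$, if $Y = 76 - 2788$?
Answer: $-27456$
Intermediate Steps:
$Y = -2712$ ($Y = 76 - 2788 = -2712$)
$-24744 + Y = -24744 - 2712 = -27456$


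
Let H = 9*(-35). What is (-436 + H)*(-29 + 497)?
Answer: -351468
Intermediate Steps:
H = -315
(-436 + H)*(-29 + 497) = (-436 - 315)*(-29 + 497) = -751*468 = -351468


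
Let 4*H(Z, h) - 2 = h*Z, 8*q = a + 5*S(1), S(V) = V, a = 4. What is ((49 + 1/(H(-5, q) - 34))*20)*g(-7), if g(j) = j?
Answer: -7658140/1117 ≈ -6856.0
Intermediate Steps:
q = 9/8 (q = (4 + 5*1)/8 = (4 + 5)/8 = (⅛)*9 = 9/8 ≈ 1.1250)
H(Z, h) = ½ + Z*h/4 (H(Z, h) = ½ + (h*Z)/4 = ½ + (Z*h)/4 = ½ + Z*h/4)
((49 + 1/(H(-5, q) - 34))*20)*g(-7) = ((49 + 1/((½ + (¼)*(-5)*(9/8)) - 34))*20)*(-7) = ((49 + 1/((½ - 45/32) - 34))*20)*(-7) = ((49 + 1/(-29/32 - 34))*20)*(-7) = ((49 + 1/(-1117/32))*20)*(-7) = ((49 - 32/1117)*20)*(-7) = ((54701/1117)*20)*(-7) = (1094020/1117)*(-7) = -7658140/1117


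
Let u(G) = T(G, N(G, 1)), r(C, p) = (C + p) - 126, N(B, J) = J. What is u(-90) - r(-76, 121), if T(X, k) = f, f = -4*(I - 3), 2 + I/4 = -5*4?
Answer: 445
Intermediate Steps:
r(C, p) = -126 + C + p
I = -88 (I = -8 + 4*(-5*4) = -8 + 4*(-20) = -8 - 80 = -88)
f = 364 (f = -4*(-88 - 3) = -4*(-91) = 364)
T(X, k) = 364
u(G) = 364
u(-90) - r(-76, 121) = 364 - (-126 - 76 + 121) = 364 - 1*(-81) = 364 + 81 = 445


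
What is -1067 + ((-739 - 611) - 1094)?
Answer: -3511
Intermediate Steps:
-1067 + ((-739 - 611) - 1094) = -1067 + (-1350 - 1094) = -1067 - 2444 = -3511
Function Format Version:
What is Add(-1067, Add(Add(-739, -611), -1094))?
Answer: -3511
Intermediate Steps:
Add(-1067, Add(Add(-739, -611), -1094)) = Add(-1067, Add(-1350, -1094)) = Add(-1067, -2444) = -3511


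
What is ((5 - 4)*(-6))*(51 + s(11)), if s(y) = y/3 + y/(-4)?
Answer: -623/2 ≈ -311.50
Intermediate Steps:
s(y) = y/12 (s(y) = y*(⅓) + y*(-¼) = y/3 - y/4 = y/12)
((5 - 4)*(-6))*(51 + s(11)) = ((5 - 4)*(-6))*(51 + (1/12)*11) = (1*(-6))*(51 + 11/12) = -6*623/12 = -623/2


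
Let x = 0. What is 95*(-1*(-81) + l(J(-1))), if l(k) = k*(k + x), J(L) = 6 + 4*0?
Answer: 11115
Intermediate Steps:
J(L) = 6 (J(L) = 6 + 0 = 6)
l(k) = k² (l(k) = k*(k + 0) = k*k = k²)
95*(-1*(-81) + l(J(-1))) = 95*(-1*(-81) + 6²) = 95*(81 + 36) = 95*117 = 11115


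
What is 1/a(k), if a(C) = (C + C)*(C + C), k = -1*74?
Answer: 1/21904 ≈ 4.5654e-5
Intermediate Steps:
k = -74
a(C) = 4*C**2 (a(C) = (2*C)*(2*C) = 4*C**2)
1/a(k) = 1/(4*(-74)**2) = 1/(4*5476) = 1/21904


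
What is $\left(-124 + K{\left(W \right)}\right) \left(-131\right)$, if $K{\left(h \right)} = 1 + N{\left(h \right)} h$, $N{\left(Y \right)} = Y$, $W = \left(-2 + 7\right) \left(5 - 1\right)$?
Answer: $-36287$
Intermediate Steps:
$W = 20$ ($W = 5 \cdot 4 = 20$)
$K{\left(h \right)} = 1 + h^{2}$ ($K{\left(h \right)} = 1 + h h = 1 + h^{2}$)
$\left(-124 + K{\left(W \right)}\right) \left(-131\right) = \left(-124 + \left(1 + 20^{2}\right)\right) \left(-131\right) = \left(-124 + \left(1 + 400\right)\right) \left(-131\right) = \left(-124 + 401\right) \left(-131\right) = 277 \left(-131\right) = -36287$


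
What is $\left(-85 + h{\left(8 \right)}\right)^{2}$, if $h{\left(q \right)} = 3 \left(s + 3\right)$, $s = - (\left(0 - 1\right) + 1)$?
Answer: $5776$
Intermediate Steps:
$s = 0$ ($s = - (-1 + 1) = \left(-1\right) 0 = 0$)
$h{\left(q \right)} = 9$ ($h{\left(q \right)} = 3 \left(0 + 3\right) = 3 \cdot 3 = 9$)
$\left(-85 + h{\left(8 \right)}\right)^{2} = \left(-85 + 9\right)^{2} = \left(-76\right)^{2} = 5776$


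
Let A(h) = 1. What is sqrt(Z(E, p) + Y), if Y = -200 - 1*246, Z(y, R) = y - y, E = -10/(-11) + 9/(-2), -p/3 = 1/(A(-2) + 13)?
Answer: I*sqrt(446) ≈ 21.119*I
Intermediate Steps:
p = -3/14 (p = -3/(1 + 13) = -3/14 ≈ -0.21429)
E = -79/22 (E = -10*(-1/11) + 9*(-1/2) = 10/11 - 9/2 = -79/22 ≈ -3.5909)
Z(y, R) = 0
Y = -446 (Y = -200 - 246 = -446)
sqrt(Z(E, p) + Y) = sqrt(0 - 446) = sqrt(-446) = I*sqrt(446)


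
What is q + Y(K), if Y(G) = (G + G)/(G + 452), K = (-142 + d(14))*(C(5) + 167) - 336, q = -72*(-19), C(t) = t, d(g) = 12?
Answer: 7618796/5561 ≈ 1370.0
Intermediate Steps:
q = 1368
K = -22696 (K = (-142 + 12)*(5 + 167) - 336 = -130*172 - 336 = -22360 - 336 = -22696)
Y(G) = 2*G/(452 + G) (Y(G) = (2*G)/(452 + G) = 2*G/(452 + G))
q + Y(K) = 1368 + 2*(-22696)/(452 - 22696) = 1368 + 2*(-22696)/(-22244) = 1368 + 2*(-22696)*(-1/22244) = 1368 + 11348/5561 = 7618796/5561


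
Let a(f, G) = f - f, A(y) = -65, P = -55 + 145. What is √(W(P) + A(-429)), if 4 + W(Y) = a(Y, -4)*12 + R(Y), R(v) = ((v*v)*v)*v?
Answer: √65609931 ≈ 8100.0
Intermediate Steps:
P = 90
a(f, G) = 0
R(v) = v⁴ (R(v) = (v²*v)*v = v³*v = v⁴)
W(Y) = -4 + Y⁴ (W(Y) = -4 + (0*12 + Y⁴) = -4 + (0 + Y⁴) = -4 + Y⁴)
√(W(P) + A(-429)) = √((-4 + 90⁴) - 65) = √((-4 + 65610000) - 65) = √(65609996 - 65) = √65609931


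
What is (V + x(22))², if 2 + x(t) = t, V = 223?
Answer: 59049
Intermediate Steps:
x(t) = -2 + t
(V + x(22))² = (223 + (-2 + 22))² = (223 + 20)² = 243² = 59049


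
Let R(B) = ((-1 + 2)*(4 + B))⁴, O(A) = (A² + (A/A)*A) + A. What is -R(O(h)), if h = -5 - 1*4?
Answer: -20151121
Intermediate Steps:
h = -9 (h = -5 - 4 = -9)
O(A) = A² + 2*A (O(A) = (A² + 1*A) + A = (A² + A) + A = (A + A²) + A = A² + 2*A)
R(B) = (4 + B)⁴ (R(B) = (1*(4 + B))⁴ = (4 + B)⁴)
-R(O(h)) = -(4 - 9*(2 - 9))⁴ = -(4 - 9*(-7))⁴ = -(4 + 63)⁴ = -1*67⁴ = -1*20151121 = -20151121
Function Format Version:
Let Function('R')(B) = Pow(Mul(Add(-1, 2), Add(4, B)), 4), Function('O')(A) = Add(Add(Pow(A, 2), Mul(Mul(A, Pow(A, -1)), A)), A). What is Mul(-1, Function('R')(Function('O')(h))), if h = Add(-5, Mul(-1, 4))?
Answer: -20151121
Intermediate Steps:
h = -9 (h = Add(-5, -4) = -9)
Function('O')(A) = Add(Pow(A, 2), Mul(2, A)) (Function('O')(A) = Add(Add(Pow(A, 2), Mul(1, A)), A) = Add(Add(Pow(A, 2), A), A) = Add(Add(A, Pow(A, 2)), A) = Add(Pow(A, 2), Mul(2, A)))
Function('R')(B) = Pow(Add(4, B), 4) (Function('R')(B) = Pow(Mul(1, Add(4, B)), 4) = Pow(Add(4, B), 4))
Mul(-1, Function('R')(Function('O')(h))) = Mul(-1, Pow(Add(4, Mul(-9, Add(2, -9))), 4)) = Mul(-1, Pow(Add(4, Mul(-9, -7)), 4)) = Mul(-1, Pow(Add(4, 63), 4)) = Mul(-1, Pow(67, 4)) = Mul(-1, 20151121) = -20151121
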